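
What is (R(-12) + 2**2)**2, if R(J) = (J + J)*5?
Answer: 13456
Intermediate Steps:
R(J) = 10*J (R(J) = (2*J)*5 = 10*J)
(R(-12) + 2**2)**2 = (10*(-12) + 2**2)**2 = (-120 + 4)**2 = (-116)**2 = 13456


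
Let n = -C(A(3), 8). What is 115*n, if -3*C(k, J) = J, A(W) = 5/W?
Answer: 920/3 ≈ 306.67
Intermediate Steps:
C(k, J) = -J/3
n = 8/3 (n = -(-1)*8/3 = -1*(-8/3) = 8/3 ≈ 2.6667)
115*n = 115*(8/3) = 920/3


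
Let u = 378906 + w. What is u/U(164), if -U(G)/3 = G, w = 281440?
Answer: -8053/6 ≈ -1342.2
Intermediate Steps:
U(G) = -3*G
u = 660346 (u = 378906 + 281440 = 660346)
u/U(164) = 660346/((-3*164)) = 660346/(-492) = 660346*(-1/492) = -8053/6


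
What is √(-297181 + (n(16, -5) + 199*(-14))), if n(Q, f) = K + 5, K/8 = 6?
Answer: I*√299914 ≈ 547.64*I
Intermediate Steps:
K = 48 (K = 8*6 = 48)
n(Q, f) = 53 (n(Q, f) = 48 + 5 = 53)
√(-297181 + (n(16, -5) + 199*(-14))) = √(-297181 + (53 + 199*(-14))) = √(-297181 + (53 - 2786)) = √(-297181 - 2733) = √(-299914) = I*√299914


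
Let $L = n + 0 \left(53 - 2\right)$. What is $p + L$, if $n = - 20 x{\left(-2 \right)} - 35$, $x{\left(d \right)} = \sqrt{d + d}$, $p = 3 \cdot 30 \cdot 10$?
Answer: $865 - 40 i \approx 865.0 - 40.0 i$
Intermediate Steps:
$p = 900$ ($p = 90 \cdot 10 = 900$)
$x{\left(d \right)} = \sqrt{2} \sqrt{d}$ ($x{\left(d \right)} = \sqrt{2 d} = \sqrt{2} \sqrt{d}$)
$n = -35 - 40 i$ ($n = - 20 \sqrt{2} \sqrt{-2} - 35 = - 20 \sqrt{2} i \sqrt{2} - 35 = - 20 \cdot 2 i - 35 = - 40 i - 35 = -35 - 40 i \approx -35.0 - 40.0 i$)
$L = -35 - 40 i$ ($L = \left(-35 - 40 i\right) + 0 \left(53 - 2\right) = \left(-35 - 40 i\right) + 0 \cdot 51 = \left(-35 - 40 i\right) + 0 = -35 - 40 i \approx -35.0 - 40.0 i$)
$p + L = 900 - \left(35 + 40 i\right) = 865 - 40 i$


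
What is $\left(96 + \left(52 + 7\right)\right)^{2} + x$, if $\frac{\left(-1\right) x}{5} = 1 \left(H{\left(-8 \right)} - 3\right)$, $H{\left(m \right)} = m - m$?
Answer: $24040$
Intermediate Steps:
$H{\left(m \right)} = 0$
$x = 15$ ($x = - 5 \cdot 1 \left(0 - 3\right) = - 5 \cdot 1 \left(-3\right) = \left(-5\right) \left(-3\right) = 15$)
$\left(96 + \left(52 + 7\right)\right)^{2} + x = \left(96 + \left(52 + 7\right)\right)^{2} + 15 = \left(96 + 59\right)^{2} + 15 = 155^{2} + 15 = 24025 + 15 = 24040$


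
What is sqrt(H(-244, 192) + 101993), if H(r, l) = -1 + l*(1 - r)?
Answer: 2*sqrt(37258) ≈ 386.05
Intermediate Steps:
sqrt(H(-244, 192) + 101993) = sqrt((-1 + 192 - 1*192*(-244)) + 101993) = sqrt((-1 + 192 + 46848) + 101993) = sqrt(47039 + 101993) = sqrt(149032) = 2*sqrt(37258)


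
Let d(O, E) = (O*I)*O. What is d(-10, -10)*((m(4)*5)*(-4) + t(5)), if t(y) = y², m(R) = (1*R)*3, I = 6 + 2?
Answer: -172000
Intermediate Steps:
I = 8
d(O, E) = 8*O² (d(O, E) = (O*8)*O = (8*O)*O = 8*O²)
m(R) = 3*R (m(R) = R*3 = 3*R)
d(-10, -10)*((m(4)*5)*(-4) + t(5)) = (8*(-10)²)*(((3*4)*5)*(-4) + 5²) = (8*100)*((12*5)*(-4) + 25) = 800*(60*(-4) + 25) = 800*(-240 + 25) = 800*(-215) = -172000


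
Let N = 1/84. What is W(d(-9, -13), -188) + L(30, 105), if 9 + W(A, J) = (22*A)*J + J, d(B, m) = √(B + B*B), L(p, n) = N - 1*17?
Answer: -17975/84 - 24816*√2 ≈ -35309.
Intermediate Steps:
N = 1/84 ≈ 0.011905
L(p, n) = -1427/84 (L(p, n) = 1/84 - 1*17 = 1/84 - 17 = -1427/84)
d(B, m) = √(B + B²)
W(A, J) = -9 + J + 22*A*J (W(A, J) = -9 + ((22*A)*J + J) = -9 + (22*A*J + J) = -9 + (J + 22*A*J) = -9 + J + 22*A*J)
W(d(-9, -13), -188) + L(30, 105) = (-9 - 188 + 22*√(-9*(1 - 9))*(-188)) - 1427/84 = (-9 - 188 + 22*√(-9*(-8))*(-188)) - 1427/84 = (-9 - 188 + 22*√72*(-188)) - 1427/84 = (-9 - 188 + 22*(6*√2)*(-188)) - 1427/84 = (-9 - 188 - 24816*√2) - 1427/84 = (-197 - 24816*√2) - 1427/84 = -17975/84 - 24816*√2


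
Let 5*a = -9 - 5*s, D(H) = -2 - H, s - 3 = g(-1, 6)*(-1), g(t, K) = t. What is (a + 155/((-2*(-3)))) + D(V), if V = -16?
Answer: 1021/30 ≈ 34.033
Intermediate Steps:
s = 4 (s = 3 - 1*(-1) = 3 + 1 = 4)
a = -29/5 (a = (-9 - 5*4)/5 = (-9 - 20)/5 = (⅕)*(-29) = -29/5 ≈ -5.8000)
(a + 155/((-2*(-3)))) + D(V) = (-29/5 + 155/((-2*(-3)))) + (-2 - 1*(-16)) = (-29/5 + 155/6) + (-2 + 16) = (-29/5 + 155*(⅙)) + 14 = (-29/5 + 155/6) + 14 = 601/30 + 14 = 1021/30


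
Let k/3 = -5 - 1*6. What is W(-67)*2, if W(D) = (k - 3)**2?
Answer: 2592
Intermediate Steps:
k = -33 (k = 3*(-5 - 1*6) = 3*(-5 - 6) = 3*(-11) = -33)
W(D) = 1296 (W(D) = (-33 - 3)**2 = (-36)**2 = 1296)
W(-67)*2 = 1296*2 = 2592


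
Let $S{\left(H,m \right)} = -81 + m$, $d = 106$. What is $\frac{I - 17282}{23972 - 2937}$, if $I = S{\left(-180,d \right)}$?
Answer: $- \frac{17257}{21035} \approx -0.82039$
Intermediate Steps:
$I = 25$ ($I = -81 + 106 = 25$)
$\frac{I - 17282}{23972 - 2937} = \frac{25 - 17282}{23972 - 2937} = - \frac{17257}{21035}$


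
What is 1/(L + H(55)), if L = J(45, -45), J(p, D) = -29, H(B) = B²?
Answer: 1/2996 ≈ 0.00033378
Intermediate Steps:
L = -29
1/(L + H(55)) = 1/(-29 + 55²) = 1/(-29 + 3025) = 1/2996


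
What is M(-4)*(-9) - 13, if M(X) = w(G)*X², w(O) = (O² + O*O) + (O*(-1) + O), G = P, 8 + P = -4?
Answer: -41485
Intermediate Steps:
P = -12 (P = -8 - 4 = -12)
G = -12
w(O) = 2*O² (w(O) = (O² + O²) + (-O + O) = 2*O² + 0 = 2*O²)
M(X) = 288*X² (M(X) = (2*(-12)²)*X² = (2*144)*X² = 288*X²)
M(-4)*(-9) - 13 = (288*(-4)²)*(-9) - 13 = (288*16)*(-9) - 13 = 4608*(-9) - 13 = -41472 - 13 = -41485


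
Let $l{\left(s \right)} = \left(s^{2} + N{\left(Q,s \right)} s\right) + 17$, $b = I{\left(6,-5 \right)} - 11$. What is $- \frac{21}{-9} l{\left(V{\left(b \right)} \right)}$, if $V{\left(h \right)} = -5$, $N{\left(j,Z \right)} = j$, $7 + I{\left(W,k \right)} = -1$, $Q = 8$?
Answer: $\frac{14}{3} \approx 4.6667$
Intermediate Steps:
$I{\left(W,k \right)} = -8$ ($I{\left(W,k \right)} = -7 - 1 = -8$)
$b = -19$ ($b = -8 - 11 = -19$)
$l{\left(s \right)} = 17 + s^{2} + 8 s$ ($l{\left(s \right)} = \left(s^{2} + 8 s\right) + 17 = 17 + s^{2} + 8 s$)
$- \frac{21}{-9} l{\left(V{\left(b \right)} \right)} = - \frac{21}{-9} \left(17 + \left(-5\right)^{2} + 8 \left(-5\right)\right) = \left(-21\right) \left(- \frac{1}{9}\right) \left(17 + 25 - 40\right) = \frac{7}{3} \cdot 2 = \frac{14}{3}$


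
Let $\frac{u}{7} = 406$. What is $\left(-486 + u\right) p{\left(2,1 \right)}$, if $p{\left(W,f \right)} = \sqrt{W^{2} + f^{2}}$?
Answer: $2356 \sqrt{5} \approx 5268.2$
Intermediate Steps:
$u = 2842$ ($u = 7 \cdot 406 = 2842$)
$\left(-486 + u\right) p{\left(2,1 \right)} = \left(-486 + 2842\right) \sqrt{2^{2} + 1^{2}} = 2356 \sqrt{4 + 1} = 2356 \sqrt{5}$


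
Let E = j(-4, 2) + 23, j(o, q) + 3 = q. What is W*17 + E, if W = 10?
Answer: 192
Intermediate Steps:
j(o, q) = -3 + q
E = 22 (E = (-3 + 2) + 23 = -1 + 23 = 22)
W*17 + E = 10*17 + 22 = 170 + 22 = 192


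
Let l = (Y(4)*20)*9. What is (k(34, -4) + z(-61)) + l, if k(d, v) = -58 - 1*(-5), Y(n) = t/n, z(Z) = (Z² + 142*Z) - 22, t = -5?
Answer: -5241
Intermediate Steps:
z(Z) = -22 + Z² + 142*Z
Y(n) = -5/n
k(d, v) = -53 (k(d, v) = -58 + 5 = -53)
l = -225 (l = (-5/4*20)*9 = (-5*¼*20)*9 = -5/4*20*9 = -25*9 = -225)
(k(34, -4) + z(-61)) + l = (-53 + (-22 + (-61)² + 142*(-61))) - 225 = (-53 + (-22 + 3721 - 8662)) - 225 = (-53 - 4963) - 225 = -5016 - 225 = -5241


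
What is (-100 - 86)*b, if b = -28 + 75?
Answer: -8742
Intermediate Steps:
b = 47
(-100 - 86)*b = (-100 - 86)*47 = -186*47 = -8742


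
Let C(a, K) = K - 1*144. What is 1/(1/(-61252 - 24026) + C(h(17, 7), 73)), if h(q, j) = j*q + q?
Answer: -85278/6054739 ≈ -0.014085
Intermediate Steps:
h(q, j) = q + j*q
C(a, K) = -144 + K (C(a, K) = K - 144 = -144 + K)
1/(1/(-61252 - 24026) + C(h(17, 7), 73)) = 1/(1/(-61252 - 24026) + (-144 + 73)) = 1/(1/(-85278) - 71) = 1/(-1/85278 - 71) = 1/(-6054739/85278) = -85278/6054739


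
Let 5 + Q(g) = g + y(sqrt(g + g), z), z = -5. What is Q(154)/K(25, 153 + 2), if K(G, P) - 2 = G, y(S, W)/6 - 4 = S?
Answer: 173/27 + 4*sqrt(77)/9 ≈ 10.307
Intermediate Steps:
y(S, W) = 24 + 6*S
Q(g) = 19 + g + 6*sqrt(2)*sqrt(g) (Q(g) = -5 + (g + (24 + 6*sqrt(g + g))) = -5 + (g + (24 + 6*sqrt(2*g))) = -5 + (g + (24 + 6*(sqrt(2)*sqrt(g)))) = -5 + (g + (24 + 6*sqrt(2)*sqrt(g))) = -5 + (24 + g + 6*sqrt(2)*sqrt(g)) = 19 + g + 6*sqrt(2)*sqrt(g))
K(G, P) = 2 + G
Q(154)/K(25, 153 + 2) = (19 + 154 + 6*sqrt(2)*sqrt(154))/(2 + 25) = (19 + 154 + 12*sqrt(77))/27 = (173 + 12*sqrt(77))*(1/27) = 173/27 + 4*sqrt(77)/9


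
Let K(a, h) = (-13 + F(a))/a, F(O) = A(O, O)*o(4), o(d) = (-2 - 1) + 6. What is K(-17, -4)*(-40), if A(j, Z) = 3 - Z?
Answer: 1880/17 ≈ 110.59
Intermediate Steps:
o(d) = 3 (o(d) = -3 + 6 = 3)
F(O) = 9 - 3*O (F(O) = (3 - O)*3 = 9 - 3*O)
K(a, h) = (-4 - 3*a)/a (K(a, h) = (-13 + (9 - 3*a))/a = (-4 - 3*a)/a)
K(-17, -4)*(-40) = (-3 - 4/(-17))*(-40) = (-3 - 4*(-1/17))*(-40) = (-3 + 4/17)*(-40) = -47/17*(-40) = 1880/17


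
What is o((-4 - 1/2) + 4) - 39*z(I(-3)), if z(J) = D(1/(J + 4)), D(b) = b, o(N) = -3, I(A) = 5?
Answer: -22/3 ≈ -7.3333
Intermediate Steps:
z(J) = 1/(4 + J) (z(J) = 1/(J + 4) = 1/(4 + J))
o((-4 - 1/2) + 4) - 39*z(I(-3)) = -3 - 39/(4 + 5) = -3 - 39/9 = -3 - 39*⅑ = -3 - 13/3 = -22/3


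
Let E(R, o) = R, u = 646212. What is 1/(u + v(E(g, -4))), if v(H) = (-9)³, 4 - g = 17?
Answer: 1/645483 ≈ 1.5492e-6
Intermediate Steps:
g = -13 (g = 4 - 1*17 = 4 - 17 = -13)
v(H) = -729
1/(u + v(E(g, -4))) = 1/(646212 - 729) = 1/645483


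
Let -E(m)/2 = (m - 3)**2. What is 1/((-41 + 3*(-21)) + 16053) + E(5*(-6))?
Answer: -34736921/15949 ≈ -2178.0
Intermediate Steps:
E(m) = -2*(-3 + m)**2 (E(m) = -2*(m - 3)**2 = -2*(-3 + m)**2)
1/((-41 + 3*(-21)) + 16053) + E(5*(-6)) = 1/((-41 + 3*(-21)) + 16053) - 2*(-3 + 5*(-6))**2 = 1/((-41 - 63) + 16053) - 2*(-3 - 30)**2 = 1/(-104 + 16053) - 2*(-33)**2 = 1/15949 - 2*1089 = 1/15949 - 2178 = -34736921/15949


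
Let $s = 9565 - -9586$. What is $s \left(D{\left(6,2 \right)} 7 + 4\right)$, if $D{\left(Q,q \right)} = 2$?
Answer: $344718$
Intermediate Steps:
$s = 19151$ ($s = 9565 + 9586 = 19151$)
$s \left(D{\left(6,2 \right)} 7 + 4\right) = 19151 \left(2 \cdot 7 + 4\right) = 19151 \left(14 + 4\right) = 19151 \cdot 18 = 344718$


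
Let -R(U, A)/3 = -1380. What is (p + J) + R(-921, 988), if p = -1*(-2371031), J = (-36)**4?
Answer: 4054787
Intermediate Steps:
R(U, A) = 4140 (R(U, A) = -3*(-1380) = 4140)
J = 1679616
p = 2371031
(p + J) + R(-921, 988) = (2371031 + 1679616) + 4140 = 4050647 + 4140 = 4054787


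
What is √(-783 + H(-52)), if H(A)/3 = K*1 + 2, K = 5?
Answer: I*√762 ≈ 27.604*I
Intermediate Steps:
H(A) = 21 (H(A) = 3*(5*1 + 2) = 3*(5 + 2) = 3*7 = 21)
√(-783 + H(-52)) = √(-783 + 21) = √(-762) = I*√762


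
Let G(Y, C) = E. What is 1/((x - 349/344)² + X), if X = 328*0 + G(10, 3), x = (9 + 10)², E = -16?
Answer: 118336/15333213849 ≈ 7.7176e-6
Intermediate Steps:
G(Y, C) = -16
x = 361 (x = 19² = 361)
X = -16 (X = 328*0 - 16 = 0 - 16 = -16)
1/((x - 349/344)² + X) = 1/((361 - 349/344)² - 16) = 1/((123835/344)² - 16) = 1/(15335107225/118336 - 16) = 1/(15333213849/118336) = 118336/15333213849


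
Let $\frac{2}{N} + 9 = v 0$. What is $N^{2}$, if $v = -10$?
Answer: $\frac{4}{81} \approx 0.049383$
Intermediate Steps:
$N = - \frac{2}{9}$ ($N = \frac{2}{-9 - 0} = \frac{2}{-9 + 0} = \frac{2}{-9} = 2 \left(- \frac{1}{9}\right) = - \frac{2}{9} \approx -0.22222$)
$N^{2} = \left(- \frac{2}{9}\right)^{2} = \frac{4}{81}$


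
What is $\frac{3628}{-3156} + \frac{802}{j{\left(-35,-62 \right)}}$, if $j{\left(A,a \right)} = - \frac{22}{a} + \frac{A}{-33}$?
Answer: $\frac{323009279}{571236} \approx 565.46$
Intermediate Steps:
$j{\left(A,a \right)} = - \frac{22}{a} - \frac{A}{33}$ ($j{\left(A,a \right)} = - \frac{22}{a} + A \left(- \frac{1}{33}\right) = - \frac{22}{a} - \frac{A}{33}$)
$\frac{3628}{-3156} + \frac{802}{j{\left(-35,-62 \right)}} = \frac{3628}{-3156} + \frac{802}{- \frac{22}{-62} - - \frac{35}{33}} = 3628 \left(- \frac{1}{3156}\right) + \frac{802}{\left(-22\right) \left(- \frac{1}{62}\right) + \frac{35}{33}} = - \frac{907}{789} + \frac{802}{\frac{11}{31} + \frac{35}{33}} = - \frac{907}{789} + \frac{802}{\frac{1448}{1023}} = - \frac{907}{789} + 802 \cdot \frac{1023}{1448} = - \frac{907}{789} + \frac{410223}{724} = \frac{323009279}{571236}$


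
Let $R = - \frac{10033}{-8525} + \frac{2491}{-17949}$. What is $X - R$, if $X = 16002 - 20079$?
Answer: $- \frac{20129094157}{4935975} \approx -4078.0$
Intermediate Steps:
$R = \frac{5124082}{4935975}$ ($R = \left(-10033\right) \left(- \frac{1}{8525}\right) + 2491 \left(- \frac{1}{17949}\right) = \frac{10033}{8525} - \frac{2491}{17949} = \frac{5124082}{4935975} \approx 1.0381$)
$X = -4077$
$X - R = -4077 - \frac{5124082}{4935975} = - \frac{20129094157}{4935975}$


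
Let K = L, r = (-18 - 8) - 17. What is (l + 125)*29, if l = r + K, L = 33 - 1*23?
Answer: 2668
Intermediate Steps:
r = -43 (r = -26 - 17 = -43)
L = 10 (L = 33 - 23 = 10)
K = 10
l = -33 (l = -43 + 10 = -33)
(l + 125)*29 = (-33 + 125)*29 = 92*29 = 2668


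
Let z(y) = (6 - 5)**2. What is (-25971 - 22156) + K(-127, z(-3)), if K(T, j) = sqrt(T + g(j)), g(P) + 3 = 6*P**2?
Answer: -48127 + 2*I*sqrt(31) ≈ -48127.0 + 11.136*I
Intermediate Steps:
z(y) = 1 (z(y) = 1**2 = 1)
g(P) = -3 + 6*P**2
K(T, j) = sqrt(-3 + T + 6*j**2) (K(T, j) = sqrt(T + (-3 + 6*j**2)) = sqrt(-3 + T + 6*j**2))
(-25971 - 22156) + K(-127, z(-3)) = (-25971 - 22156) + sqrt(-3 - 127 + 6*1**2) = -48127 + sqrt(-3 - 127 + 6*1) = -48127 + sqrt(-3 - 127 + 6) = -48127 + sqrt(-124) = -48127 + 2*I*sqrt(31)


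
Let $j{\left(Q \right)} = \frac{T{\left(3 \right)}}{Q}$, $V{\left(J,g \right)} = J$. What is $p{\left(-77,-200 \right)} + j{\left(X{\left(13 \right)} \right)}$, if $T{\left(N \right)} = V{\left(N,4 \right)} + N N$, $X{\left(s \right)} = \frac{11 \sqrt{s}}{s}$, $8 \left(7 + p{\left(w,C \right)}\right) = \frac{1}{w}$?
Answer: $- \frac{4313}{616} + \frac{12 \sqrt{13}}{11} \approx -3.0683$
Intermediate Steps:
$p{\left(w,C \right)} = -7 + \frac{1}{8 w}$
$X{\left(s \right)} = \frac{11}{\sqrt{s}}$
$T{\left(N \right)} = N + N^{2}$ ($T{\left(N \right)} = N + N N = N + N^{2}$)
$j{\left(Q \right)} = \frac{12}{Q}$ ($j{\left(Q \right)} = \frac{3 \left(1 + 3\right)}{Q} = \frac{3 \cdot 4}{Q} = \frac{12}{Q}$)
$p{\left(-77,-200 \right)} + j{\left(X{\left(13 \right)} \right)} = \left(-7 + \frac{1}{8 \left(-77\right)}\right) + \frac{12}{11 \frac{1}{\sqrt{13}}} = \left(-7 + \frac{1}{8} \left(- \frac{1}{77}\right)\right) + \frac{12}{11 \frac{\sqrt{13}}{13}} = \left(-7 - \frac{1}{616}\right) + \frac{12}{\frac{11}{13} \sqrt{13}} = - \frac{4313}{616} + 12 \frac{\sqrt{13}}{11} = - \frac{4313}{616} + \frac{12 \sqrt{13}}{11}$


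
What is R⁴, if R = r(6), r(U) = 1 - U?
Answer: 625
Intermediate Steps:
R = -5 (R = 1 - 1*6 = 1 - 6 = -5)
R⁴ = (-5)⁴ = 625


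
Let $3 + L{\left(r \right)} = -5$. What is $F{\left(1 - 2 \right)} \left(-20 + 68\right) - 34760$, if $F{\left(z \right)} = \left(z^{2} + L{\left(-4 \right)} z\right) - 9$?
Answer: $-34760$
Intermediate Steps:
$L{\left(r \right)} = -8$ ($L{\left(r \right)} = -3 - 5 = -8$)
$F{\left(z \right)} = -9 + z^{2} - 8 z$ ($F{\left(z \right)} = \left(z^{2} - 8 z\right) - 9 = -9 + z^{2} - 8 z$)
$F{\left(1 - 2 \right)} \left(-20 + 68\right) - 34760 = \left(-9 + \left(1 - 2\right)^{2} - 8 \left(1 - 2\right)\right) \left(-20 + 68\right) - 34760 = \left(-9 + \left(1 - 2\right)^{2} - 8 \left(1 - 2\right)\right) 48 - 34760 = \left(-9 + \left(-1\right)^{2} - -8\right) 48 - 34760 = \left(-9 + 1 + 8\right) 48 - 34760 = 0 \cdot 48 - 34760 = 0 - 34760 = -34760$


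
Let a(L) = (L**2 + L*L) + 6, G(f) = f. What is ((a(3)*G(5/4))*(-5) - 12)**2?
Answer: 26244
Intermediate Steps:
a(L) = 6 + 2*L**2 (a(L) = (L**2 + L**2) + 6 = 2*L**2 + 6 = 6 + 2*L**2)
((a(3)*G(5/4))*(-5) - 12)**2 = (((6 + 2*3**2)*(5/4))*(-5) - 12)**2 = (((6 + 2*9)*(5*(1/4)))*(-5) - 12)**2 = (((6 + 18)*(5/4))*(-5) - 12)**2 = ((24*(5/4))*(-5) - 12)**2 = (30*(-5) - 12)**2 = (-150 - 12)**2 = (-162)**2 = 26244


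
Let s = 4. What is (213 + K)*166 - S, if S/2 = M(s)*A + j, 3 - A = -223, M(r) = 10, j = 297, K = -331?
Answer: -24702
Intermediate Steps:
A = 226 (A = 3 - 1*(-223) = 3 + 223 = 226)
S = 5114 (S = 2*(10*226 + 297) = 2*(2260 + 297) = 2*2557 = 5114)
(213 + K)*166 - S = (213 - 331)*166 - 1*5114 = -118*166 - 5114 = -19588 - 5114 = -24702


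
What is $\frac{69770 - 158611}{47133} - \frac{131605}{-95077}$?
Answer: $- \frac{2243797292}{4481264241} \approx -0.50071$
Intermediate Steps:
$\frac{69770 - 158611}{47133} - \frac{131605}{-95077} = \left(-88841\right) \frac{1}{47133} - - \frac{131605}{95077} = - \frac{88841}{47133} + \frac{131605}{95077} = - \frac{2243797292}{4481264241}$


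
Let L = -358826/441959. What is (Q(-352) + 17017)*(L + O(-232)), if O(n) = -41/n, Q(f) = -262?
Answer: -1091208129315/102534488 ≈ -10642.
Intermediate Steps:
L = -358826/441959 ≈ -0.81190
(Q(-352) + 17017)*(L + O(-232)) = (-262 + 17017)*(-358826/441959 - 41/(-232)) = 16755*(-358826/441959 - 41*(-1/232)) = 16755*(-358826/441959 + 41/232) = 16755*(-65127313/102534488) = -1091208129315/102534488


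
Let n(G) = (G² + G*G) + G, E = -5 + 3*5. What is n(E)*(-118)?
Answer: -24780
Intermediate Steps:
E = 10 (E = -5 + 15 = 10)
n(G) = G + 2*G² (n(G) = (G² + G²) + G = 2*G² + G = G + 2*G²)
n(E)*(-118) = (10*(1 + 2*10))*(-118) = (10*(1 + 20))*(-118) = (10*21)*(-118) = 210*(-118) = -24780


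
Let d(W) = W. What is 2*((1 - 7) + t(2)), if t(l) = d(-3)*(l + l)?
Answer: -36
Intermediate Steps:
t(l) = -6*l (t(l) = -3*(l + l) = -6*l)
2*((1 - 7) + t(2)) = 2*((1 - 7) - 6*2) = 2*(-6 - 12) = 2*(-18) = -36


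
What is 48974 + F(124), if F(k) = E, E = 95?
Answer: 49069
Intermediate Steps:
F(k) = 95
48974 + F(124) = 48974 + 95 = 49069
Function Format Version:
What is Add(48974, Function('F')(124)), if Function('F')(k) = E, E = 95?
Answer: 49069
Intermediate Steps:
Function('F')(k) = 95
Add(48974, Function('F')(124)) = Add(48974, 95) = 49069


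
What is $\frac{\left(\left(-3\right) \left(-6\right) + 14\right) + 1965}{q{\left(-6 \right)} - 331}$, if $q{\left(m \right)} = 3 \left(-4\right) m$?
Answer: $- \frac{1997}{259} \approx -7.7104$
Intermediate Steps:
$q{\left(m \right)} = - 12 m$
$\frac{\left(\left(-3\right) \left(-6\right) + 14\right) + 1965}{q{\left(-6 \right)} - 331} = \frac{\left(\left(-3\right) \left(-6\right) + 14\right) + 1965}{\left(-12\right) \left(-6\right) - 331} = \frac{\left(18 + 14\right) + 1965}{72 - 331} = \frac{32 + 1965}{-259} = 1997 \left(- \frac{1}{259}\right) = - \frac{1997}{259}$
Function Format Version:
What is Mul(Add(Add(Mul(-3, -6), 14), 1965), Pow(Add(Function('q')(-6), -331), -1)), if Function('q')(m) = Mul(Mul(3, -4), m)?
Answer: Rational(-1997, 259) ≈ -7.7104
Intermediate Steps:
Function('q')(m) = Mul(-12, m)
Mul(Add(Add(Mul(-3, -6), 14), 1965), Pow(Add(Function('q')(-6), -331), -1)) = Mul(Add(Add(Mul(-3, -6), 14), 1965), Pow(Add(Mul(-12, -6), -331), -1)) = Mul(Add(Add(18, 14), 1965), Pow(Add(72, -331), -1)) = Mul(Add(32, 1965), Pow(-259, -1)) = Mul(1997, Rational(-1, 259)) = Rational(-1997, 259)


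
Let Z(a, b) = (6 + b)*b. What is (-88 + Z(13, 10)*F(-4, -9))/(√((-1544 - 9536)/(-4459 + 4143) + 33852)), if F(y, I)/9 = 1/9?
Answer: 36*√211489162/1338539 ≈ 0.39112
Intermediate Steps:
F(y, I) = 1 (F(y, I) = 9/9 = 9*(⅑) = 1)
Z(a, b) = b*(6 + b)
(-88 + Z(13, 10)*F(-4, -9))/(√((-1544 - 9536)/(-4459 + 4143) + 33852)) = (-88 + (10*(6 + 10))*1)/(√((-1544 - 9536)/(-4459 + 4143) + 33852)) = (-88 + (10*16)*1)/(√(-11080/(-316) + 33852)) = (-88 + 160*1)/(√(-11080*(-1/316) + 33852)) = (-88 + 160)/(√(2770/79 + 33852)) = 72/(√(2677078/79)) = 72/((√211489162/79)) = 72*(√211489162/2677078) = 36*√211489162/1338539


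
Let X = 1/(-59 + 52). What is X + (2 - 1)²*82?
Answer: 573/7 ≈ 81.857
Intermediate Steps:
X = -⅐ (X = 1/(-7) = -⅐ ≈ -0.14286)
X + (2 - 1)²*82 = -⅐ + (2 - 1)²*82 = -⅐ + 1²*82 = -⅐ + 1*82 = -⅐ + 82 = 573/7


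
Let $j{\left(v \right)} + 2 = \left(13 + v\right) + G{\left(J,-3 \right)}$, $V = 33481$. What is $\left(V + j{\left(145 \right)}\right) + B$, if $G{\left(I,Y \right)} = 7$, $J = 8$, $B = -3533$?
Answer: $30111$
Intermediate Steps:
$j{\left(v \right)} = 18 + v$ ($j{\left(v \right)} = -2 + \left(\left(13 + v\right) + 7\right) = -2 + \left(20 + v\right) = 18 + v$)
$\left(V + j{\left(145 \right)}\right) + B = \left(33481 + \left(18 + 145\right)\right) - 3533 = \left(33481 + 163\right) - 3533 = 33644 - 3533 = 30111$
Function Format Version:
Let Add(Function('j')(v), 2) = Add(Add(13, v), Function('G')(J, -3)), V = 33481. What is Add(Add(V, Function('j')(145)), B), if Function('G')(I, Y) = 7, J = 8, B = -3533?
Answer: 30111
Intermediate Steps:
Function('j')(v) = Add(18, v) (Function('j')(v) = Add(-2, Add(Add(13, v), 7)) = Add(-2, Add(20, v)) = Add(18, v))
Add(Add(V, Function('j')(145)), B) = Add(Add(33481, Add(18, 145)), -3533) = Add(Add(33481, 163), -3533) = Add(33644, -3533) = 30111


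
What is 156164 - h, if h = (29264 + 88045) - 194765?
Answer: 233620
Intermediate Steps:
h = -77456 (h = 117309 - 194765 = -77456)
156164 - h = 156164 - 1*(-77456) = 156164 + 77456 = 233620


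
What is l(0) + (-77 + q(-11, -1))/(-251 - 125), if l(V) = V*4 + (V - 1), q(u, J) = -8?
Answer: -291/376 ≈ -0.77394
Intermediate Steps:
l(V) = -1 + 5*V (l(V) = 4*V + (-1 + V) = -1 + 5*V)
l(0) + (-77 + q(-11, -1))/(-251 - 125) = (-1 + 5*0) + (-77 - 8)/(-251 - 125) = (-1 + 0) - 85/(-376) = -1 - 85*(-1/376) = -1 + 85/376 = -291/376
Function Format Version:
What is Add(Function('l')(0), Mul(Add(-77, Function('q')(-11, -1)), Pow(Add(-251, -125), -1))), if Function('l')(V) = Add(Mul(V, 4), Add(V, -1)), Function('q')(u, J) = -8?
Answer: Rational(-291, 376) ≈ -0.77394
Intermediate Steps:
Function('l')(V) = Add(-1, Mul(5, V)) (Function('l')(V) = Add(Mul(4, V), Add(-1, V)) = Add(-1, Mul(5, V)))
Add(Function('l')(0), Mul(Add(-77, Function('q')(-11, -1)), Pow(Add(-251, -125), -1))) = Add(Add(-1, Mul(5, 0)), Mul(Add(-77, -8), Pow(Add(-251, -125), -1))) = Add(Add(-1, 0), Mul(-85, Pow(-376, -1))) = Add(-1, Mul(-85, Rational(-1, 376))) = Add(-1, Rational(85, 376)) = Rational(-291, 376)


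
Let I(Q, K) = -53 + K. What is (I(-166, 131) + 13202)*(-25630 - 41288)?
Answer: -888671040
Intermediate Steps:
(I(-166, 131) + 13202)*(-25630 - 41288) = ((-53 + 131) + 13202)*(-25630 - 41288) = (78 + 13202)*(-66918) = 13280*(-66918) = -888671040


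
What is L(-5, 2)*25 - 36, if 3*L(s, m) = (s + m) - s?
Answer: -58/3 ≈ -19.333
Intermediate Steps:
L(s, m) = m/3 (L(s, m) = ((s + m) - s)/3 = ((m + s) - s)/3 = m/3)
L(-5, 2)*25 - 36 = ((⅓)*2)*25 - 36 = (⅔)*25 - 36 = 50/3 - 36 = -58/3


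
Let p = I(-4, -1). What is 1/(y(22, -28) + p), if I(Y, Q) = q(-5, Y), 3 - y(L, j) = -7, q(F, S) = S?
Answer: ⅙ ≈ 0.16667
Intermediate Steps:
y(L, j) = 10 (y(L, j) = 3 - 1*(-7) = 3 + 7 = 10)
I(Y, Q) = Y
p = -4
1/(y(22, -28) + p) = 1/(10 - 4) = 1/6 = ⅙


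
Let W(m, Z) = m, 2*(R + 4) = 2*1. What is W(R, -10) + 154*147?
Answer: 22635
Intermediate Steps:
R = -3 (R = -4 + (2*1)/2 = -4 + (1/2)*2 = -4 + 1 = -3)
W(R, -10) + 154*147 = -3 + 154*147 = -3 + 22638 = 22635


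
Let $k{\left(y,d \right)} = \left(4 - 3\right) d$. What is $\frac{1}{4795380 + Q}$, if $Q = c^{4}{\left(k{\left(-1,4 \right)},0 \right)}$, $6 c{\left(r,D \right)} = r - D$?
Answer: $\frac{81}{388425796} \approx 2.0853 \cdot 10^{-7}$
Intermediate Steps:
$k{\left(y,d \right)} = d$ ($k{\left(y,d \right)} = 1 d = d$)
$c{\left(r,D \right)} = - \frac{D}{6} + \frac{r}{6}$ ($c{\left(r,D \right)} = \frac{r - D}{6} = - \frac{D}{6} + \frac{r}{6}$)
$Q = \frac{16}{81}$ ($Q = \left(\left(- \frac{1}{6}\right) 0 + \frac{1}{6} \cdot 4\right)^{4} = \left(0 + \frac{2}{3}\right)^{4} = \left(\frac{2}{3}\right)^{4} = \frac{16}{81} \approx 0.19753$)
$\frac{1}{4795380 + Q} = \frac{1}{4795380 + \frac{16}{81}} = \frac{1}{\frac{388425796}{81}} = \frac{81}{388425796}$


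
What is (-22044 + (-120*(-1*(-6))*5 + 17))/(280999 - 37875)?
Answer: -3661/34732 ≈ -0.10541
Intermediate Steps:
(-22044 + (-120*(-1*(-6))*5 + 17))/(280999 - 37875) = (-22044 + (-720*5 + 17))/243124 = (-22044 + (-120*30 + 17))*(1/243124) = (-22044 + (-3600 + 17))*(1/243124) = (-22044 - 3583)*(1/243124) = -25627*1/243124 = -3661/34732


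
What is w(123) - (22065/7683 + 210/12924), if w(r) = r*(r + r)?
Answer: 166899117347/5516394 ≈ 30255.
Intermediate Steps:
w(r) = 2*r² (w(r) = r*(2*r) = 2*r²)
w(123) - (22065/7683 + 210/12924) = 2*123² - (22065/7683 + 210/12924) = 2*15129 - (22065*(1/7683) + 210*(1/12924)) = 30258 - (7355/2561 + 35/2154) = 30258 - 1*15932305/5516394 = 30258 - 15932305/5516394 = 166899117347/5516394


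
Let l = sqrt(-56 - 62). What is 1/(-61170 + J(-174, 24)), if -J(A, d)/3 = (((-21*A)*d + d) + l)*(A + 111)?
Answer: 2752985/45473559163863 - 21*I*sqrt(118)/30315706109242 ≈ 6.054e-8 - 7.5248e-12*I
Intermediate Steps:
l = I*sqrt(118) (l = sqrt(-118) = I*sqrt(118) ≈ 10.863*I)
J(A, d) = -3*(111 + A)*(d + I*sqrt(118) - 21*A*d) (J(A, d) = -3*(((-21*A)*d + d) + I*sqrt(118))*(A + 111) = -3*((-21*A*d + d) + I*sqrt(118))*(111 + A) = -3*((d - 21*A*d) + I*sqrt(118))*(111 + A) = -3*(d + I*sqrt(118) - 21*A*d)*(111 + A) = -3*(111 + A)*(d + I*sqrt(118) - 21*A*d))
1/(-61170 + J(-174, 24)) = 1/(-61170 + (-333*24 - 333*I*sqrt(118) + 63*24*(-174)**2 + 6990*(-174)*24 - 3*I*(-174)*sqrt(118))) = 1/(-61170 + (-7992 - 333*I*sqrt(118) + 63*24*30276 - 29190240 + 522*I*sqrt(118))) = 1/(-61170 + (-7992 - 333*I*sqrt(118) + 45777312 - 29190240 + 522*I*sqrt(118))) = 1/(-61170 + (16579080 + 189*I*sqrt(118))) = 1/(16517910 + 189*I*sqrt(118))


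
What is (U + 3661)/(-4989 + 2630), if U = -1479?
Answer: -2182/2359 ≈ -0.92497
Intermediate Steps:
(U + 3661)/(-4989 + 2630) = (-1479 + 3661)/(-4989 + 2630) = 2182/(-2359) = 2182*(-1/2359) = -2182/2359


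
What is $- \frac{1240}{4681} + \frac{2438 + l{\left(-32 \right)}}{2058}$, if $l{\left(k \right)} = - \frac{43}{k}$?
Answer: $\frac{9152669}{9944256} \approx 0.9204$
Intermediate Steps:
$- \frac{1240}{4681} + \frac{2438 + l{\left(-32 \right)}}{2058} = - \frac{1240}{4681} + \frac{2438 - \frac{43}{-32}}{2058} = \left(-1240\right) \frac{1}{4681} + \left(2438 - - \frac{43}{32}\right) \frac{1}{2058} = - \frac{40}{151} + \left(2438 + \frac{43}{32}\right) \frac{1}{2058} = - \frac{40}{151} + \frac{78059}{32} \cdot \frac{1}{2058} = - \frac{40}{151} + \frac{78059}{65856} = \frac{9152669}{9944256}$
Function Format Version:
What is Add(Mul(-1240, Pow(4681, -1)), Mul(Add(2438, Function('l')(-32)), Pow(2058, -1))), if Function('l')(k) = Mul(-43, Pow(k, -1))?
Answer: Rational(9152669, 9944256) ≈ 0.92040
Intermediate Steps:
Add(Mul(-1240, Pow(4681, -1)), Mul(Add(2438, Function('l')(-32)), Pow(2058, -1))) = Add(Mul(-1240, Pow(4681, -1)), Mul(Add(2438, Mul(-43, Pow(-32, -1))), Pow(2058, -1))) = Add(Mul(-1240, Rational(1, 4681)), Mul(Add(2438, Mul(-43, Rational(-1, 32))), Rational(1, 2058))) = Add(Rational(-40, 151), Mul(Add(2438, Rational(43, 32)), Rational(1, 2058))) = Add(Rational(-40, 151), Mul(Rational(78059, 32), Rational(1, 2058))) = Add(Rational(-40, 151), Rational(78059, 65856)) = Rational(9152669, 9944256)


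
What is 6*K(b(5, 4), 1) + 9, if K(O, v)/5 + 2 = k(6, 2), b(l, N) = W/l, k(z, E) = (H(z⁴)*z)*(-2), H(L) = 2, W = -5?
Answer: -771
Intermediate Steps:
k(z, E) = -4*z (k(z, E) = (2*z)*(-2) = -4*z)
b(l, N) = -5/l
K(O, v) = -130 (K(O, v) = -10 + 5*(-4*6) = -10 + 5*(-24) = -10 - 120 = -130)
6*K(b(5, 4), 1) + 9 = 6*(-130) + 9 = -780 + 9 = -771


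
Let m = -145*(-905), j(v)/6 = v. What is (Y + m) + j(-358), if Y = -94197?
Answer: 34880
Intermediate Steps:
j(v) = 6*v
m = 131225
(Y + m) + j(-358) = (-94197 + 131225) + 6*(-358) = 37028 - 2148 = 34880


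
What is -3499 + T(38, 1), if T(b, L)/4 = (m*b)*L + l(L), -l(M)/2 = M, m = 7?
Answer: -2443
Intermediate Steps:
l(M) = -2*M
T(b, L) = -8*L + 28*L*b (T(b, L) = 4*((7*b)*L - 2*L) = 4*(7*L*b - 2*L) = 4*(-2*L + 7*L*b) = -8*L + 28*L*b)
-3499 + T(38, 1) = -3499 + 4*1*(-2 + 7*38) = -3499 + 4*1*(-2 + 266) = -3499 + 4*1*264 = -3499 + 1056 = -2443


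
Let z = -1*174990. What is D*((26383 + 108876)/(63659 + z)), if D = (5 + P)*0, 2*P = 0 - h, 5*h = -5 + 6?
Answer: 0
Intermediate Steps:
h = ⅕ (h = (-5 + 6)/5 = (⅕)*1 = ⅕ ≈ 0.20000)
P = -⅒ (P = (0 - 1*⅕)/2 = (0 - ⅕)/2 = (½)*(-⅕) = -⅒ ≈ -0.10000)
z = -174990
D = 0 (D = (5 - ⅒)*0 = (49/10)*0 = 0)
D*((26383 + 108876)/(63659 + z)) = 0*((26383 + 108876)/(63659 - 174990)) = 0*(135259/(-111331)) = 0*(135259*(-1/111331)) = 0*(-135259/111331) = 0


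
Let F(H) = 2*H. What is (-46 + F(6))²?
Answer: 1156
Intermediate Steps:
(-46 + F(6))² = (-46 + 2*6)² = (-46 + 12)² = (-34)² = 1156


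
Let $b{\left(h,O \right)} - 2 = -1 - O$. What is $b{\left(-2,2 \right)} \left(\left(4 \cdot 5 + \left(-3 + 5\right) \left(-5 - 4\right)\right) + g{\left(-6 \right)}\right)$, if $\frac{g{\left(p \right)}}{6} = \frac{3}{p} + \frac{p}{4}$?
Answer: $10$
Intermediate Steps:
$b{\left(h,O \right)} = 1 - O$ ($b{\left(h,O \right)} = 2 - \left(1 + O\right) = 1 - O$)
$g{\left(p \right)} = \frac{18}{p} + \frac{3 p}{2}$ ($g{\left(p \right)} = 6 \left(\frac{3}{p} + \frac{p}{4}\right) = \frac{18}{p} + \frac{3 p}{2}$)
$b{\left(-2,2 \right)} \left(\left(4 \cdot 5 + \left(-3 + 5\right) \left(-5 - 4\right)\right) + g{\left(-6 \right)}\right) = \left(1 - 2\right) \left(\left(4 \cdot 5 + \left(-3 + 5\right) \left(-5 - 4\right)\right) + \left(\frac{18}{-6} + \frac{3}{2} \left(-6\right)\right)\right) = \left(1 - 2\right) \left(\left(20 + 2 \left(-9\right)\right) + \left(18 \left(- \frac{1}{6}\right) - 9\right)\right) = - (\left(20 - 18\right) - 12) = - (2 - 12) = \left(-1\right) \left(-10\right) = 10$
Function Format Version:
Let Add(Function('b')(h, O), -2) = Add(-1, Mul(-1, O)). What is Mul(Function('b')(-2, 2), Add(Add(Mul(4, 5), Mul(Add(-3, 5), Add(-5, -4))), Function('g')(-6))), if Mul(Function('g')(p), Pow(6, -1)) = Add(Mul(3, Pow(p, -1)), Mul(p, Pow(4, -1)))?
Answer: 10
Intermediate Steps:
Function('b')(h, O) = Add(1, Mul(-1, O)) (Function('b')(h, O) = Add(2, Add(-1, Mul(-1, O))) = Add(1, Mul(-1, O)))
Function('g')(p) = Add(Mul(18, Pow(p, -1)), Mul(Rational(3, 2), p)) (Function('g')(p) = Mul(6, Add(Mul(3, Pow(p, -1)), Mul(p, Pow(4, -1)))) = Mul(6, Add(Mul(3, Pow(p, -1)), Mul(p, Rational(1, 4)))) = Mul(6, Add(Mul(3, Pow(p, -1)), Mul(Rational(1, 4), p))) = Add(Mul(18, Pow(p, -1)), Mul(Rational(3, 2), p)))
Mul(Function('b')(-2, 2), Add(Add(Mul(4, 5), Mul(Add(-3, 5), Add(-5, -4))), Function('g')(-6))) = Mul(Add(1, Mul(-1, 2)), Add(Add(Mul(4, 5), Mul(Add(-3, 5), Add(-5, -4))), Add(Mul(18, Pow(-6, -1)), Mul(Rational(3, 2), -6)))) = Mul(Add(1, -2), Add(Add(20, Mul(2, -9)), Add(Mul(18, Rational(-1, 6)), -9))) = Mul(-1, Add(Add(20, -18), Add(-3, -9))) = Mul(-1, Add(2, -12)) = Mul(-1, -10) = 10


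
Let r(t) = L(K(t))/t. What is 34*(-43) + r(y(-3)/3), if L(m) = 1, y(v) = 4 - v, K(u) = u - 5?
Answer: -10231/7 ≈ -1461.6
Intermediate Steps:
K(u) = -5 + u
r(t) = 1/t
34*(-43) + r(y(-3)/3) = 34*(-43) + 1/((4 - 1*(-3))/3) = -1462 + 1/((4 + 3)*(⅓)) = -1462 + 1/(7*(⅓)) = -1462 + 1/(7/3) = -1462 + 3/7 = -10231/7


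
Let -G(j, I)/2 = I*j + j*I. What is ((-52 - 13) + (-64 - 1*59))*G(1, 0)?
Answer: 0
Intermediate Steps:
G(j, I) = -4*I*j (G(j, I) = -2*(I*j + j*I) = -2*(I*j + I*j) = -4*I*j)
((-52 - 13) + (-64 - 1*59))*G(1, 0) = ((-52 - 13) + (-64 - 1*59))*(-4*0*1) = (-65 + (-64 - 59))*0 = (-65 - 123)*0 = -188*0 = 0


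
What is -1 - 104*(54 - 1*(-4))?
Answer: -6033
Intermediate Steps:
-1 - 104*(54 - 1*(-4)) = -1 - 104*(54 + 4) = -1 - 104*58 = -1 - 6032 = -6033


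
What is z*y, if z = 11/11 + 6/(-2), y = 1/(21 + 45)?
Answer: -1/33 ≈ -0.030303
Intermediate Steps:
y = 1/66 ≈ 0.015152
z = -2 (z = 11*(1/11) + 6*(-1/2) = 1 - 3 = -2)
z*y = -2*1/66 = -1/33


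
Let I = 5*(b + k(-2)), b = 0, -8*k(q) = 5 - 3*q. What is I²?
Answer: 3025/64 ≈ 47.266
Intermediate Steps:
k(q) = -5/8 + 3*q/8 (k(q) = -(5 - 3*q)/8 = -5/8 + 3*q/8)
I = -55/8 (I = 5*(0 + (-5/8 + (3/8)*(-2))) = 5*(0 + (-5/8 - ¾)) = 5*(0 - 11/8) = 5*(-11/8) = -55/8 ≈ -6.8750)
I² = (-55/8)² = 3025/64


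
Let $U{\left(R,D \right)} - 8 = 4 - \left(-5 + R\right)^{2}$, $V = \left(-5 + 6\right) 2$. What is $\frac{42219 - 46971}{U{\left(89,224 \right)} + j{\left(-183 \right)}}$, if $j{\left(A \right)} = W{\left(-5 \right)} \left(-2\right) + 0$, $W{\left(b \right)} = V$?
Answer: $\frac{594}{881} \approx 0.67423$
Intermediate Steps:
$V = 2$ ($V = 1 \cdot 2 = 2$)
$W{\left(b \right)} = 2$
$j{\left(A \right)} = -4$ ($j{\left(A \right)} = 2 \left(-2\right) + 0 = -4 + 0 = -4$)
$U{\left(R,D \right)} = 12 - \left(-5 + R\right)^{2}$ ($U{\left(R,D \right)} = 8 - \left(-4 + \left(-5 + R\right)^{2}\right) = 12 - \left(-5 + R\right)^{2}$)
$\frac{42219 - 46971}{U{\left(89,224 \right)} + j{\left(-183 \right)}} = \frac{42219 - 46971}{\left(12 - \left(-5 + 89\right)^{2}\right) - 4} = - \frac{4752}{\left(12 - 84^{2}\right) - 4} = - \frac{4752}{\left(12 - 7056\right) - 4} = - \frac{4752}{-7044 - 4} = - \frac{4752}{-7048} = \left(-4752\right) \left(- \frac{1}{7048}\right) = \frac{594}{881}$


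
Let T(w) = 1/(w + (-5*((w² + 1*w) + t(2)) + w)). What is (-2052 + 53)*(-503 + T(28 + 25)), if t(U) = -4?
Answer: 14261971447/14184 ≈ 1.0055e+6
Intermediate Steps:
T(w) = 1/(20 - 5*w² - 3*w) (T(w) = 1/(w + (-5*((w² + 1*w) - 4) + w)) = 1/(w + (-5*((w² + w) - 4) + w)) = 1/(w + (-5*((w + w²) - 4) + w)) = 1/(w + (-5*(-4 + w + w²) + w)) = 1/(w + ((20 - 5*w - 5*w²) + w)) = 1/(w + (20 - 5*w² - 4*w)) = 1/(20 - 5*w² - 3*w))
(-2052 + 53)*(-503 + T(28 + 25)) = (-2052 + 53)*(-503 - 1/(-20 + 3*(28 + 25) + 5*(28 + 25)²)) = -1999*(-503 - 1/(-20 + 3*53 + 5*53²)) = -1999*(-503 - 1/(-20 + 159 + 5*2809)) = -1999*(-503 - 1/(-20 + 159 + 14045)) = -1999*(-503 - 1/14184) = -1999*(-7134553/14184) = 14261971447/14184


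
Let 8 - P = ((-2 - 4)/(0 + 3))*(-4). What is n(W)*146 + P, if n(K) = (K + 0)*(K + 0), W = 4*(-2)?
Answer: 9344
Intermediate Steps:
W = -8
n(K) = K**2 (n(K) = K*K = K**2)
P = 0 (P = 8 - (-2 - 4)/(0 + 3)*(-4) = 8 - (-6/3)*(-4) = 8 - (-6*1/3)*(-4) = 8 - (-2)*(-4) = 8 - 1*8 = 8 - 8 = 0)
n(W)*146 + P = (-8)**2*146 + 0 = 64*146 + 0 = 9344 + 0 = 9344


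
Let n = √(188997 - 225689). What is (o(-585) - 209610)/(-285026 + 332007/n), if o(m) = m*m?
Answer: -1386910743949080/2980961728891841 + 88058216610*I*√9173/2980961728891841 ≈ -0.46526 + 0.0028292*I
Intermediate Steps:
n = 2*I*√9173 (n = √(-36692) = 2*I*√9173 ≈ 191.55*I)
o(m) = m²
(o(-585) - 209610)/(-285026 + 332007/n) = ((-585)² - 209610)/(-285026 + 332007/((2*I*√9173))) = (342225 - 209610)/(-285026 + 332007*(-I*√9173/18346)) = 132615/(-285026 - 332007*I*√9173/18346)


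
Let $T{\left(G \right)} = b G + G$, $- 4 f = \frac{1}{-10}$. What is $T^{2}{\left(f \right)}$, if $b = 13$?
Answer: $\frac{49}{400} \approx 0.1225$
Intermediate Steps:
$f = \frac{1}{40}$ ($f = - \frac{1}{4 \left(-10\right)} = \left(- \frac{1}{4}\right) \left(- \frac{1}{10}\right) = \frac{1}{40} \approx 0.025$)
$T{\left(G \right)} = 14 G$ ($T{\left(G \right)} = 13 G + G = 14 G$)
$T^{2}{\left(f \right)} = \left(14 \cdot \frac{1}{40}\right)^{2} = \left(\frac{7}{20}\right)^{2} = \frac{49}{400}$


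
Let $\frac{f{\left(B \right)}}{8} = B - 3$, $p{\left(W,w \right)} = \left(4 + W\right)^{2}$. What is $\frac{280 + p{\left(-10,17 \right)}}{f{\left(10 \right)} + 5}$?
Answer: $\frac{316}{61} \approx 5.1803$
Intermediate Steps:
$f{\left(B \right)} = -24 + 8 B$ ($f{\left(B \right)} = 8 \left(B - 3\right) = 8 \left(-3 + B\right) = -24 + 8 B$)
$\frac{280 + p{\left(-10,17 \right)}}{f{\left(10 \right)} + 5} = \frac{280 + \left(4 - 10\right)^{2}}{\left(-24 + 8 \cdot 10\right) + 5} = \frac{280 + \left(-6\right)^{2}}{\left(-24 + 80\right) + 5} = \frac{280 + 36}{56 + 5} = \frac{316}{61}$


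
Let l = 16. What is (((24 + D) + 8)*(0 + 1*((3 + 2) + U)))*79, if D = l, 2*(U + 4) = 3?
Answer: 9480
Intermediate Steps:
U = -5/2 (U = -4 + (½)*3 = -4 + 3/2 = -5/2 ≈ -2.5000)
D = 16
(((24 + D) + 8)*(0 + 1*((3 + 2) + U)))*79 = (((24 + 16) + 8)*(0 + 1*((3 + 2) - 5/2)))*79 = ((40 + 8)*(0 + 1*(5 - 5/2)))*79 = (48*(0 + 1*(5/2)))*79 = (48*(0 + 5/2))*79 = (48*(5/2))*79 = 120*79 = 9480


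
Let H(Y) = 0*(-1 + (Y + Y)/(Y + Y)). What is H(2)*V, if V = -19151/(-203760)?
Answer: 0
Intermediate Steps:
V = 19151/203760 (V = -19151*(-1/203760) = 19151/203760 ≈ 0.093988)
H(Y) = 0 (H(Y) = 0*(-1 + (2*Y)/((2*Y))) = 0*(-1 + (2*Y)*(1/(2*Y))) = 0*(-1 + 1) = 0*0 = 0)
H(2)*V = 0*(19151/203760) = 0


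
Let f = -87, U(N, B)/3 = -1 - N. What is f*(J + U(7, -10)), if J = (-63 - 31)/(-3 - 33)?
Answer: 11165/6 ≈ 1860.8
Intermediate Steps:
U(N, B) = -3 - 3*N (U(N, B) = 3*(-1 - N) = -3 - 3*N)
J = 47/18 (J = -94/(-36) = -94*(-1/36) = 47/18 ≈ 2.6111)
f*(J + U(7, -10)) = -87*(47/18 + (-3 - 3*7)) = -87*(47/18 + (-3 - 21)) = -87*(47/18 - 24) = -87*(-385/18) = 11165/6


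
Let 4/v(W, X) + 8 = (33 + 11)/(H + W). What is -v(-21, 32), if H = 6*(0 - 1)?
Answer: 27/65 ≈ 0.41538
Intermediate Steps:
H = -6 (H = 6*(-1) = -6)
v(W, X) = 4/(-8 + 44/(-6 + W)) (v(W, X) = 4/(-8 + (33 + 11)/(-6 + W)) = 4/(-8 + 44/(-6 + W)))
-v(-21, 32) = -(6 - 1*(-21))/(-23 + 2*(-21)) = -(6 + 21)/(-23 - 42) = -27/(-65) = -(-1)*27/65 = -1*(-27/65) = 27/65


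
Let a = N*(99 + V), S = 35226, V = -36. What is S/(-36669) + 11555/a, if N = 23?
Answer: 124222607/17711127 ≈ 7.0138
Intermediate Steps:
a = 1449 (a = 23*(99 - 36) = 23*63 = 1449)
S/(-36669) + 11555/a = 35226/(-36669) + 11555/1449 = 35226*(-1/36669) + 11555*(1/1449) = -11742/12223 + 11555/1449 = 124222607/17711127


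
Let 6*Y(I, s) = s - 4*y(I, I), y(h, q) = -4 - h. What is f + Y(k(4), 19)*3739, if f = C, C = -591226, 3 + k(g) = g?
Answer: -1133845/2 ≈ -5.6692e+5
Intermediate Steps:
k(g) = -3 + g
f = -591226
Y(I, s) = 8/3 + s/6 + 2*I/3 (Y(I, s) = (s - 4*(-4 - I))/6 = (s + (16 + 4*I))/6 = (16 + s + 4*I)/6 = 8/3 + s/6 + 2*I/3)
f + Y(k(4), 19)*3739 = -591226 + (8/3 + (⅙)*19 + 2*(-3 + 4)/3)*3739 = -591226 + (8/3 + 19/6 + (⅔)*1)*3739 = -591226 + (8/3 + 19/6 + ⅔)*3739 = -591226 + (13/2)*3739 = -591226 + 48607/2 = -1133845/2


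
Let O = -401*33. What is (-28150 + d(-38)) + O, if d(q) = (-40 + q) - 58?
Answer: -41519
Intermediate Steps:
O = -13233
d(q) = -98 + q
(-28150 + d(-38)) + O = (-28150 + (-98 - 38)) - 13233 = (-28150 - 136) - 13233 = -28286 - 13233 = -41519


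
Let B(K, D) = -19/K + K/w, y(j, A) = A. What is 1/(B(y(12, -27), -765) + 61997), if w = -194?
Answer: 5238/324744701 ≈ 1.6130e-5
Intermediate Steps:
B(K, D) = -19/K - K/194 (B(K, D) = -19/K + K/(-194) = -19/K + K*(-1/194) = -19/K - K/194)
1/(B(y(12, -27), -765) + 61997) = 1/((-19/(-27) - 1/194*(-27)) + 61997) = 1/((-19*(-1/27) + 27/194) + 61997) = 1/((19/27 + 27/194) + 61997) = 1/(4415/5238 + 61997) = 1/(324744701/5238) = 5238/324744701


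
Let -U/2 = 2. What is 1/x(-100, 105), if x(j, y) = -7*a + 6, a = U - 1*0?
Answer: 1/34 ≈ 0.029412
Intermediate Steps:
U = -4 (U = -2*2 = -4)
a = -4 (a = -4 - 1*0 = -4 + 0 = -4)
x(j, y) = 34 (x(j, y) = -7*(-4) + 6 = 28 + 6 = 34)
1/x(-100, 105) = 1/34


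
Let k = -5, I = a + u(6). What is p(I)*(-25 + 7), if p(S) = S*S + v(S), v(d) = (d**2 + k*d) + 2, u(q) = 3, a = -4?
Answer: -162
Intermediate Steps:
I = -1 (I = -4 + 3 = -1)
v(d) = 2 + d**2 - 5*d (v(d) = (d**2 - 5*d) + 2 = 2 + d**2 - 5*d)
p(S) = 2 - 5*S + 2*S**2 (p(S) = S*S + (2 + S**2 - 5*S) = S**2 + (2 + S**2 - 5*S) = 2 - 5*S + 2*S**2)
p(I)*(-25 + 7) = (2 - 5*(-1) + 2*(-1)**2)*(-25 + 7) = (2 + 5 + 2*1)*(-18) = (2 + 5 + 2)*(-18) = 9*(-18) = -162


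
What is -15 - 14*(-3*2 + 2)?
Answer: 41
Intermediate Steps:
-15 - 14*(-3*2 + 2) = -15 - 14*(-6 + 2) = -15 - 14*(-4) = -15 + 56 = 41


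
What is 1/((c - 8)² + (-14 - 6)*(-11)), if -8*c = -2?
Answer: 16/4481 ≈ 0.0035706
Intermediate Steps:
c = ¼ (c = -⅛*(-2) = ¼ ≈ 0.25000)
1/((c - 8)² + (-14 - 6)*(-11)) = 1/((¼ - 8)² + (-14 - 6)*(-11)) = 1/((-31/4)² - 20*(-11)) = 1/(961/16 + 220) = 1/(4481/16) = 16/4481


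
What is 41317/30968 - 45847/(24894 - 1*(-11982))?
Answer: 46933/516264 ≈ 0.090909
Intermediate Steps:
41317/30968 - 45847/(24894 - 1*(-11982)) = 41317*(1/30968) - 45847/(24894 + 11982) = 523/392 - 45847/36876 = 46933/516264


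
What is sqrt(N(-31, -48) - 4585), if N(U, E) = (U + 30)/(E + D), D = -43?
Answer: I*sqrt(37968294)/91 ≈ 67.713*I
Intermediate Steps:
N(U, E) = (30 + U)/(-43 + E) (N(U, E) = (U + 30)/(E - 43) = (30 + U)/(-43 + E))
sqrt(N(-31, -48) - 4585) = sqrt((30 - 31)/(-43 - 48) - 4585) = sqrt(-1/(-91) - 4585) = sqrt(-1/91*(-1) - 4585) = sqrt(1/91 - 4585) = sqrt(-417234/91) = I*sqrt(37968294)/91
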